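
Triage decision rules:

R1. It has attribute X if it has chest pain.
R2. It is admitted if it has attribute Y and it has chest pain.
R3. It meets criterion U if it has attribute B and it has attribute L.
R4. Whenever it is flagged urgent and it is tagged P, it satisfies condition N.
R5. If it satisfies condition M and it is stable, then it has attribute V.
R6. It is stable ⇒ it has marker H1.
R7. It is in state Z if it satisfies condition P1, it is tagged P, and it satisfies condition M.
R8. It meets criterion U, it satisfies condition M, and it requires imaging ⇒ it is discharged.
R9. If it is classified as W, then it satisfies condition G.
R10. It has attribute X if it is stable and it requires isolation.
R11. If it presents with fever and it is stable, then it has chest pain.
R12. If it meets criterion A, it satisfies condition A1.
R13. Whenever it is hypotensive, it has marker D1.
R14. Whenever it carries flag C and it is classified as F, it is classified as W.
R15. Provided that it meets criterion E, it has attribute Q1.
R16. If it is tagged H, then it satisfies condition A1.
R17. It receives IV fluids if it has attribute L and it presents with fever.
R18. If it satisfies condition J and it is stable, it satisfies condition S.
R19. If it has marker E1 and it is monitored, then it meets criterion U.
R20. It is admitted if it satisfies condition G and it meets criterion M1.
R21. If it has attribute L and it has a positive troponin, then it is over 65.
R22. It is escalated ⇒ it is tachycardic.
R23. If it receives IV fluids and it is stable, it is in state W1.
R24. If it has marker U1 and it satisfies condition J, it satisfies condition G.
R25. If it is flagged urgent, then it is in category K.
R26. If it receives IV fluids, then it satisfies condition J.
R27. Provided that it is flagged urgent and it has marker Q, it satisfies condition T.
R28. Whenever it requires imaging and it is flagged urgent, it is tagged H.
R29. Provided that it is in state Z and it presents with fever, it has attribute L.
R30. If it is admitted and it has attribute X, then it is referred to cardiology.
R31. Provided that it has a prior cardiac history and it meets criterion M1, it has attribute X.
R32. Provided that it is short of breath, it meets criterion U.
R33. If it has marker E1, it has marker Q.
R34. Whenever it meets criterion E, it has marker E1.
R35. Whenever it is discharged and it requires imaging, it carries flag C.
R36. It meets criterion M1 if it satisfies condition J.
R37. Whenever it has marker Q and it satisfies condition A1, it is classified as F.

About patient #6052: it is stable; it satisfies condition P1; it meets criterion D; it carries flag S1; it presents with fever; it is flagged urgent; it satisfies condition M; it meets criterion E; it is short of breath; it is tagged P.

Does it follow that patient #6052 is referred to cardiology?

No

Forward chaining from the given facts derives: satisfies condition N, has attribute V, has marker H1, is in state Z, has chest pain, has attribute Q1, is in category K, has attribute L, meets criterion U, has marker E1, has attribute X, receives IV fluids, is in state W1, satisfies condition J, has marker Q, meets criterion M1, satisfies condition S, satisfies condition T.
The only rule concluding "it is referred to cardiology" is R30, which needs "it is admitted"; that is never established.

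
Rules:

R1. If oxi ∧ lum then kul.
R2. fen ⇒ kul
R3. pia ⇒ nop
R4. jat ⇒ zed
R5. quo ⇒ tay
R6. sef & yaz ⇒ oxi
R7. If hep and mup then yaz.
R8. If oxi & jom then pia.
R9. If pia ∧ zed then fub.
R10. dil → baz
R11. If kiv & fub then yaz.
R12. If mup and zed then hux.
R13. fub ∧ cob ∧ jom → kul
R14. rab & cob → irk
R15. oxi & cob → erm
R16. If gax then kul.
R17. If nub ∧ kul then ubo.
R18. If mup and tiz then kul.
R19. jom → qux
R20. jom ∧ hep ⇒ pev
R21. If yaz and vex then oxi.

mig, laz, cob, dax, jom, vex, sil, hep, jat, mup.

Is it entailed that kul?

zed  (by R4: jat)
yaz  (by R7: hep, mup)
oxi  (by R21: yaz, vex)
pia  (by R8: oxi, jom)
fub  (by R9: pia, zed)
kul  (by R13: fub, cob, jom)

Yes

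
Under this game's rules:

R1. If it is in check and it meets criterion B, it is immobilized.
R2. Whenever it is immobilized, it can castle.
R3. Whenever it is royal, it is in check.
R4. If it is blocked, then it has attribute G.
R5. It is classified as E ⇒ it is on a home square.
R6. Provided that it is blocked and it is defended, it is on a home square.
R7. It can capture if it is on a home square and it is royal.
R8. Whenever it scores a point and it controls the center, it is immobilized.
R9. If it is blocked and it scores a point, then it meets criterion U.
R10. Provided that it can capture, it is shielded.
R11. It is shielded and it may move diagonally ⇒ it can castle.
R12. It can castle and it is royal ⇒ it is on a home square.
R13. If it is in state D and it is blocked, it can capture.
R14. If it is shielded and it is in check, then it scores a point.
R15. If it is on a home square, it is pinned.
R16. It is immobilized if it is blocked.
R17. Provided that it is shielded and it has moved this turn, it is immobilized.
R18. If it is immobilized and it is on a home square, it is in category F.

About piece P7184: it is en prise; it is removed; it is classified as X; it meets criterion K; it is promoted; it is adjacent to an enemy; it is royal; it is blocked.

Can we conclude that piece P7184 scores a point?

Yes

By R3 (it is royal): it is in check.
By R16 (it is blocked): it is immobilized.
By R2 (it is immobilized): it can castle.
By R12 (it can castle, it is royal): it is on a home square.
By R7 (it is on a home square, it is royal): it can capture.
By R10 (it can capture): it is shielded.
By R14 (it is shielded, it is in check): it scores a point.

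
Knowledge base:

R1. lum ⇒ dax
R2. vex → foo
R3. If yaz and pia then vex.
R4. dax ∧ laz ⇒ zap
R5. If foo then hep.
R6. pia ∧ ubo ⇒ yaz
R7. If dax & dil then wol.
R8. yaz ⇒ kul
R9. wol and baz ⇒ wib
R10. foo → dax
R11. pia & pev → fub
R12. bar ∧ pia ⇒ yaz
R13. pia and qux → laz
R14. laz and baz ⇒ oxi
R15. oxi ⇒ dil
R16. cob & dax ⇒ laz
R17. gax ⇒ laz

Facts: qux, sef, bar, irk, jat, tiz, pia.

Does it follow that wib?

Forward chaining from the given facts derives: yaz, laz, vex, kul, foo, hep, dax, zap.
The only rule concluding wib is R9, which needs wol; that is never established.

No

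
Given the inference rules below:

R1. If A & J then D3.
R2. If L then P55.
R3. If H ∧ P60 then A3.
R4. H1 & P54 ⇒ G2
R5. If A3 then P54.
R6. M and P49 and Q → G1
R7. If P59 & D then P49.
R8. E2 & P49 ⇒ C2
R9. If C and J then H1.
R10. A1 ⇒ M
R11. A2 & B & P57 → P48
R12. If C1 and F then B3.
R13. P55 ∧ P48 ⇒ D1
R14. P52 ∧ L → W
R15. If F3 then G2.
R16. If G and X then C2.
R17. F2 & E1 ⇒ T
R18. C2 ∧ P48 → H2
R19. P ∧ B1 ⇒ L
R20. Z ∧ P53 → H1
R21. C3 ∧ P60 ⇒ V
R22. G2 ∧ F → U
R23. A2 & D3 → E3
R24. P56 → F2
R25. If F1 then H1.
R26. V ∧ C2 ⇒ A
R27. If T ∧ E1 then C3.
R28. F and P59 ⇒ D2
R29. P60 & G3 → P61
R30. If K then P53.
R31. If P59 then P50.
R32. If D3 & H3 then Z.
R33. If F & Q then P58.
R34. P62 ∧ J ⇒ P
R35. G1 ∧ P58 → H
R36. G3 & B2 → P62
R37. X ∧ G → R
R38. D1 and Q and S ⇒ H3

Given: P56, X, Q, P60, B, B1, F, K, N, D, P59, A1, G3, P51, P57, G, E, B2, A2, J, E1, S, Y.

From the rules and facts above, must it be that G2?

Yes

P49  (by R7: P59, D)
M  (by R10: A1)
P48  (by R11: A2, B, P57)
C2  (by R16: G, X)
F2  (by R24: P56)
P53  (by R30: K)
P58  (by R33: F, Q)
P62  (by R36: G3, B2)
G1  (by R6: M, P49, Q)
T  (by R17: F2, E1)
C3  (by R27: T, E1)
P  (by R34: P62, J)
H  (by R35: G1, P58)
A3  (by R3: H, P60)
P54  (by R5: A3)
L  (by R19: P, B1)
V  (by R21: C3, P60)
A  (by R26: V, C2)
D3  (by R1: A, J)
P55  (by R2: L)
D1  (by R13: P55, P48)
H3  (by R38: D1, Q, S)
Z  (by R32: D3, H3)
H1  (by R20: Z, P53)
G2  (by R4: H1, P54)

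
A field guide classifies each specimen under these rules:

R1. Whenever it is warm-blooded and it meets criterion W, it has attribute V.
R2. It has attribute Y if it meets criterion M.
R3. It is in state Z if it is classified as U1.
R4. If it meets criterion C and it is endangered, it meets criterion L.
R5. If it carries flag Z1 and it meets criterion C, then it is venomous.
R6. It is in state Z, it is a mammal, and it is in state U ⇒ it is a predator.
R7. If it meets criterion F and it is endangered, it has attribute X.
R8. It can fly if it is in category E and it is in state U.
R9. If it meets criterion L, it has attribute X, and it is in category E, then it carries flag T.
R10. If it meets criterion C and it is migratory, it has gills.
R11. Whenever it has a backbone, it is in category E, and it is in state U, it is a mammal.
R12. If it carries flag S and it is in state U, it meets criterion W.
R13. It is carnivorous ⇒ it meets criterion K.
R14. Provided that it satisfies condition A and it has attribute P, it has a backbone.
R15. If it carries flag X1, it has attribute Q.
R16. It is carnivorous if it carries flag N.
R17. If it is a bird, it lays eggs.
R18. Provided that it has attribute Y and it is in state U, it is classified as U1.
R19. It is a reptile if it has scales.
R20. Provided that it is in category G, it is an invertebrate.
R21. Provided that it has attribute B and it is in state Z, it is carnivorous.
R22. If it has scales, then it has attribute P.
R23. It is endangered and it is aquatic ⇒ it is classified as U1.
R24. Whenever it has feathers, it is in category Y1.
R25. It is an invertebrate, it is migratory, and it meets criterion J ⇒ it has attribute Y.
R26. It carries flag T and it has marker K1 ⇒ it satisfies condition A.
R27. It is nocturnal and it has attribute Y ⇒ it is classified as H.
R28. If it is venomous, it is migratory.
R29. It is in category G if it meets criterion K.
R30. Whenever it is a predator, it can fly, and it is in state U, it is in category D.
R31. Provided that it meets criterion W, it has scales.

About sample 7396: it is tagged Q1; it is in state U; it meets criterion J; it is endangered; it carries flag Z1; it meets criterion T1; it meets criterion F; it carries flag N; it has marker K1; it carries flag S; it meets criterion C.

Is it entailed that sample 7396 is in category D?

No

Forward chaining from the given facts derives: meets criterion L, is venomous, has attribute X, meets criterion W, is carnivorous, is migratory, has scales, has gills, meets criterion K, is a reptile, has attribute P, is in category G, is an invertebrate, has attribute Y, is classified as U1, is in state Z.
The only rule concluding "it is in category D" is R30, which needs "it is a predator"; that is never established.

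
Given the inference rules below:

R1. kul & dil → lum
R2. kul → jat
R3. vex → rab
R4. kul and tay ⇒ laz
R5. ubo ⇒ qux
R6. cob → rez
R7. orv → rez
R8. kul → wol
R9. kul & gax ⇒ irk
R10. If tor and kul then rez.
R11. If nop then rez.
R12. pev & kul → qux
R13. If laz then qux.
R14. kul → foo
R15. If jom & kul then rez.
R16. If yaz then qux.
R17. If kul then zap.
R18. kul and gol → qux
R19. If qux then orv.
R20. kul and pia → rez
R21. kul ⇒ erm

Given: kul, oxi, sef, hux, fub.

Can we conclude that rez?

No

Forward chaining from the given facts derives: jat, wol, foo, zap, erm.
Rules concluding rez: R6 needs cob; R7 needs orv; R10 needs tor; R11 needs nop; R15 needs jom; R20 needs pia — none of these are established.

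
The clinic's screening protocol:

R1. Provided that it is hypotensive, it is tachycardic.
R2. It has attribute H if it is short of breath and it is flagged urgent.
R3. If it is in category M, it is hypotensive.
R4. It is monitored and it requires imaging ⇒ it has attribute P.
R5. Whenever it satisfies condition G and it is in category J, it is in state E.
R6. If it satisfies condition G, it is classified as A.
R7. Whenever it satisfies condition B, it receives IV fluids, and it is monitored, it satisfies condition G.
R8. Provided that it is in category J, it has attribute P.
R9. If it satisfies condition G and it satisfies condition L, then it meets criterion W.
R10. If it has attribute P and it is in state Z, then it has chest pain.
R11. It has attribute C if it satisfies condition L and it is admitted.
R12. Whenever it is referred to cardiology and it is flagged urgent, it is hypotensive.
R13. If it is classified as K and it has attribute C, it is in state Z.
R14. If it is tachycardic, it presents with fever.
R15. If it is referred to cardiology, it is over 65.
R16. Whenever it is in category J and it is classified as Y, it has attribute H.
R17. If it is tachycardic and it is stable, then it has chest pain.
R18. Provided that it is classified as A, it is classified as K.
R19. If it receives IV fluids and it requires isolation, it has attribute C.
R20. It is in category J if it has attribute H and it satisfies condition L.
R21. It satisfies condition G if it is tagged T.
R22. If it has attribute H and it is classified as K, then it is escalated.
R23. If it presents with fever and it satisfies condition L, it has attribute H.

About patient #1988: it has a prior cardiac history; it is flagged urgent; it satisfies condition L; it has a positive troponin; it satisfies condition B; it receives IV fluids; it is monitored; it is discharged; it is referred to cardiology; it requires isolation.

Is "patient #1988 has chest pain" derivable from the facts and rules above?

By R7 (it satisfies condition B, it receives IV fluids, it is monitored): it satisfies condition G.
By R12 (it is referred to cardiology, it is flagged urgent): it is hypotensive.
By R19 (it receives IV fluids, it requires isolation): it has attribute C.
By R1 (it is hypotensive): it is tachycardic.
By R6 (it satisfies condition G): it is classified as A.
By R14 (it is tachycardic): it presents with fever.
By R18 (it is classified as A): it is classified as K.
By R23 (it presents with fever, it satisfies condition L): it has attribute H.
By R13 (it is classified as K, it has attribute C): it is in state Z.
By R20 (it has attribute H, it satisfies condition L): it is in category J.
By R8 (it is in category J): it has attribute P.
By R10 (it has attribute P, it is in state Z): it has chest pain.

Yes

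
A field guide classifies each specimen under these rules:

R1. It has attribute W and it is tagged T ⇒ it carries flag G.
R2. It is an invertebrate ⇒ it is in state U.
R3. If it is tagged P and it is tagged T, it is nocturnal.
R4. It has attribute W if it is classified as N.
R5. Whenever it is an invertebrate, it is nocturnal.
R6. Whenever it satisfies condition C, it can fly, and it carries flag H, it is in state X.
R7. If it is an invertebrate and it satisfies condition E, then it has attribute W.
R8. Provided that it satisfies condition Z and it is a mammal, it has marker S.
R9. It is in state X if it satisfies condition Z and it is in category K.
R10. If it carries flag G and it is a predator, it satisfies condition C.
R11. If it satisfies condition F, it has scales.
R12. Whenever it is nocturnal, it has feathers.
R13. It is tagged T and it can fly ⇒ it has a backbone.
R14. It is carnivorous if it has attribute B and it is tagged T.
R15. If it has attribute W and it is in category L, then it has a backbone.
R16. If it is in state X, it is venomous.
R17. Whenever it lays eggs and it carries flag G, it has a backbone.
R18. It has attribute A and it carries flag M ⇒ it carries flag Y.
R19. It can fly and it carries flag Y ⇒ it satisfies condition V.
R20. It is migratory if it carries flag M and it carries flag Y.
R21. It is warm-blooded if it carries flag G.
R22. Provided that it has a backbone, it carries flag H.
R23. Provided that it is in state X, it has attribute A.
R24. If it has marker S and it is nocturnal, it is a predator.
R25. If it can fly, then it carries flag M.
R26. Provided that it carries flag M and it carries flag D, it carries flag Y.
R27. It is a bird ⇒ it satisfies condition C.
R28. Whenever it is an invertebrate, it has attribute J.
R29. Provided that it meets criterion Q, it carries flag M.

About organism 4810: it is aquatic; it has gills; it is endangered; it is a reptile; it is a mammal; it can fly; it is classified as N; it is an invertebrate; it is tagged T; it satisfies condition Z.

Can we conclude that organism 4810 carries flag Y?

By R4 (it is classified as N): it has attribute W.
By R5 (it is an invertebrate): it is nocturnal.
By R8 (it satisfies condition Z, it is a mammal): it has marker S.
By R13 (it is tagged T, it can fly): it has a backbone.
By R22 (it has a backbone): it carries flag H.
By R24 (it has marker S, it is nocturnal): it is a predator.
By R25 (it can fly): it carries flag M.
By R1 (it has attribute W, it is tagged T): it carries flag G.
By R10 (it carries flag G, it is a predator): it satisfies condition C.
By R6 (it satisfies condition C, it can fly, it carries flag H): it is in state X.
By R23 (it is in state X): it has attribute A.
By R18 (it has attribute A, it carries flag M): it carries flag Y.

Yes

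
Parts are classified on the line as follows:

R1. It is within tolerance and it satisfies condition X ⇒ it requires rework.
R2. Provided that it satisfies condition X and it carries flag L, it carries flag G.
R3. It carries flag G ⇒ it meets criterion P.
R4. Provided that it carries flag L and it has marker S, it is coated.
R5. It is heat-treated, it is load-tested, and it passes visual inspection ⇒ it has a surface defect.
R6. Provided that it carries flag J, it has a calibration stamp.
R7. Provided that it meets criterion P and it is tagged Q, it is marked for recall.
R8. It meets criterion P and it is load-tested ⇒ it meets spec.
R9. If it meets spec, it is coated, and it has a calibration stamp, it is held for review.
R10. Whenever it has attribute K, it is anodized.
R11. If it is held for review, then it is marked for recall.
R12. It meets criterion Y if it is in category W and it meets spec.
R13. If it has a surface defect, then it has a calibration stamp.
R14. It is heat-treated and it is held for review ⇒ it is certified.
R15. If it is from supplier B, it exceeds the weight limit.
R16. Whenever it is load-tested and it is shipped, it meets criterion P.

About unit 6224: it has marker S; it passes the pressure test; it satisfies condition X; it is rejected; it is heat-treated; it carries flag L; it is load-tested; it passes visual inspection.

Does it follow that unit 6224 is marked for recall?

By R2 (it satisfies condition X, it carries flag L): it carries flag G.
By R3 (it carries flag G): it meets criterion P.
By R4 (it carries flag L, it has marker S): it is coated.
By R5 (it is heat-treated, it is load-tested, it passes visual inspection): it has a surface defect.
By R8 (it meets criterion P, it is load-tested): it meets spec.
By R13 (it has a surface defect): it has a calibration stamp.
By R9 (it meets spec, it is coated, it has a calibration stamp): it is held for review.
By R11 (it is held for review): it is marked for recall.

Yes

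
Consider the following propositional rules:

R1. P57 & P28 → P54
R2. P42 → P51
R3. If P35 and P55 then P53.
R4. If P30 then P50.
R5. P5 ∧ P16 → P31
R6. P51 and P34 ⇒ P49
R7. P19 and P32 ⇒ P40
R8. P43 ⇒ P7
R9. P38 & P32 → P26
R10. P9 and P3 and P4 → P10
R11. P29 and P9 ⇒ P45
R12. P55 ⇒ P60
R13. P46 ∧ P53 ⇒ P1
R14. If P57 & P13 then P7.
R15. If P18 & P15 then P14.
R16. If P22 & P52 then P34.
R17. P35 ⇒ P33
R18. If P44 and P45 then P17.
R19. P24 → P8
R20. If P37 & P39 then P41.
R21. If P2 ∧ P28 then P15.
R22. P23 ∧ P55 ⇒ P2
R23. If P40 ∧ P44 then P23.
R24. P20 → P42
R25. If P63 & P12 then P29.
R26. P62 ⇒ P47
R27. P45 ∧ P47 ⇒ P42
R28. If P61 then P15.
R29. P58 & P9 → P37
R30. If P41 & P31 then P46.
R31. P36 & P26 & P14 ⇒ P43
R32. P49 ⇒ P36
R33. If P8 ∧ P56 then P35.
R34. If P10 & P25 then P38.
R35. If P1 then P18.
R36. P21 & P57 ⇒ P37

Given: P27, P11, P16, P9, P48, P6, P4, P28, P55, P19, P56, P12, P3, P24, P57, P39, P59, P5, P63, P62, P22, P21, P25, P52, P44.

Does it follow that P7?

Forward chaining from the given facts derives: P54, P31, P10, P60, P34, P8, P29, P47, P35, P38, P37, P53, P45, P33, P17, P41, P42, P46, P51, P49, P1, P36, P18.
Rules concluding P7: R8 needs P43; R14 needs P13 — none of these are established.

No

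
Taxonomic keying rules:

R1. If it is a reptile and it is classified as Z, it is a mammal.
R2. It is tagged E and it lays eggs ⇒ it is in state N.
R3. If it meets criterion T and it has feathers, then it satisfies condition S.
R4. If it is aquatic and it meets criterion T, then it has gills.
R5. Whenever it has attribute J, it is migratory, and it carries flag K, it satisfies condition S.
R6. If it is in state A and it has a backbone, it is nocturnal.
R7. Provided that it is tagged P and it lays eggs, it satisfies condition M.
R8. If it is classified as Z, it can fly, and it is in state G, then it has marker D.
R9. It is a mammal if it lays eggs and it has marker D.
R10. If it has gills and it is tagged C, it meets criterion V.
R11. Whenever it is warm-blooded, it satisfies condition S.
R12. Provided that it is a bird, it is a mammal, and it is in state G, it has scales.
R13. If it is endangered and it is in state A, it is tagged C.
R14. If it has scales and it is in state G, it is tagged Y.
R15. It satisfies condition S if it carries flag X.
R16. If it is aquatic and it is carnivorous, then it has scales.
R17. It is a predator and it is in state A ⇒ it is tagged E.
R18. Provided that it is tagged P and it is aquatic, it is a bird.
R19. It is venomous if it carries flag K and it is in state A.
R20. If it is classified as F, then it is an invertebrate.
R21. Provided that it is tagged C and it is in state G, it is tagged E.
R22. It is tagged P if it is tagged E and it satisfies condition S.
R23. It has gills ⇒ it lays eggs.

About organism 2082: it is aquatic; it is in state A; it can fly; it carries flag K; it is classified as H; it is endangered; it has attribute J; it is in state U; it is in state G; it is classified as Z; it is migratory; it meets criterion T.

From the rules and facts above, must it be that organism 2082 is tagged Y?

By R4 (it is aquatic, it meets criterion T): it has gills.
By R5 (it has attribute J, it is migratory, it carries flag K): it satisfies condition S.
By R8 (it is classified as Z, it can fly, it is in state G): it has marker D.
By R13 (it is endangered, it is in state A): it is tagged C.
By R21 (it is tagged C, it is in state G): it is tagged E.
By R22 (it is tagged E, it satisfies condition S): it is tagged P.
By R23 (it has gills): it lays eggs.
By R9 (it lays eggs, it has marker D): it is a mammal.
By R18 (it is tagged P, it is aquatic): it is a bird.
By R12 (it is a bird, it is a mammal, it is in state G): it has scales.
By R14 (it has scales, it is in state G): it is tagged Y.

Yes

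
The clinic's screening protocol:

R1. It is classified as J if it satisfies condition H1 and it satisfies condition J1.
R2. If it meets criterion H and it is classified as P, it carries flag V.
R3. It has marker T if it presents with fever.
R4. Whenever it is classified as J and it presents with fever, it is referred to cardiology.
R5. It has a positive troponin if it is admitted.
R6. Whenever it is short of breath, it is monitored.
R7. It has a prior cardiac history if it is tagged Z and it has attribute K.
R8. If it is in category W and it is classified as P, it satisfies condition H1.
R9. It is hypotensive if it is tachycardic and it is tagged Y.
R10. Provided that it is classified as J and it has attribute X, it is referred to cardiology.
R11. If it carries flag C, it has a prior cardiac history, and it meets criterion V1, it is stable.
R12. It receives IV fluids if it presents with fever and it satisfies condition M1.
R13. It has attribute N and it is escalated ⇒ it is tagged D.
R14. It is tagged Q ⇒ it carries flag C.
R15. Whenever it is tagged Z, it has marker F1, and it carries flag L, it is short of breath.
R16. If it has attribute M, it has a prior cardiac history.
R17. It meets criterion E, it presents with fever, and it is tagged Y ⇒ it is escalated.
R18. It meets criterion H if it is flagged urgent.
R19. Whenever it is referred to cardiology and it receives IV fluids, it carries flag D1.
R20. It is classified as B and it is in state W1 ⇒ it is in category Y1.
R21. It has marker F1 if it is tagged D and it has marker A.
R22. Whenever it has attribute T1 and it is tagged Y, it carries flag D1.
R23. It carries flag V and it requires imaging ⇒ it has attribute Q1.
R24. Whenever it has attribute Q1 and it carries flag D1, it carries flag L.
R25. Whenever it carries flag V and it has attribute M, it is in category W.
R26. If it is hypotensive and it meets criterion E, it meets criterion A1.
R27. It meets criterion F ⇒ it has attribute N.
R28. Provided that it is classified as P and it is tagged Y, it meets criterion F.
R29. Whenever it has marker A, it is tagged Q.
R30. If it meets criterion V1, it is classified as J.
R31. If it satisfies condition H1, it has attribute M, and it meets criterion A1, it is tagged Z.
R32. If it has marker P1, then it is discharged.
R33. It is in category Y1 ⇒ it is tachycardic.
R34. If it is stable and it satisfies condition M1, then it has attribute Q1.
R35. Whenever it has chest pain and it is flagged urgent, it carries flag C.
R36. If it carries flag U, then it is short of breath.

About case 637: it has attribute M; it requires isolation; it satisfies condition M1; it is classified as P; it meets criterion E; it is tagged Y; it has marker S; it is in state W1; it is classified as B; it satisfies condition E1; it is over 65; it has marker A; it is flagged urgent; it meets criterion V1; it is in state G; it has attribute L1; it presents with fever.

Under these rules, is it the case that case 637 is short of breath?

Yes

By R12 (it presents with fever, it satisfies condition M1): it receives IV fluids.
By R16 (it has attribute M): it has a prior cardiac history.
By R17 (it meets criterion E, it presents with fever, it is tagged Y): it is escalated.
By R18 (it is flagged urgent): it meets criterion H.
By R20 (it is classified as B, it is in state W1): it is in category Y1.
By R28 (it is classified as P, it is tagged Y): it meets criterion F.
By R29 (it has marker A): it is tagged Q.
By R30 (it meets criterion V1): it is classified as J.
By R33 (it is in category Y1): it is tachycardic.
By R2 (it meets criterion H, it is classified as P): it carries flag V.
By R4 (it is classified as J, it presents with fever): it is referred to cardiology.
By R9 (it is tachycardic, it is tagged Y): it is hypotensive.
By R14 (it is tagged Q): it carries flag C.
By R19 (it is referred to cardiology, it receives IV fluids): it carries flag D1.
By R25 (it carries flag V, it has attribute M): it is in category W.
By R26 (it is hypotensive, it meets criterion E): it meets criterion A1.
By R27 (it meets criterion F): it has attribute N.
By R8 (it is in category W, it is classified as P): it satisfies condition H1.
By R11 (it carries flag C, it has a prior cardiac history, it meets criterion V1): it is stable.
By R13 (it has attribute N, it is escalated): it is tagged D.
By R21 (it is tagged D, it has marker A): it has marker F1.
By R31 (it satisfies condition H1, it has attribute M, it meets criterion A1): it is tagged Z.
By R34 (it is stable, it satisfies condition M1): it has attribute Q1.
By R24 (it has attribute Q1, it carries flag D1): it carries flag L.
By R15 (it is tagged Z, it has marker F1, it carries flag L): it is short of breath.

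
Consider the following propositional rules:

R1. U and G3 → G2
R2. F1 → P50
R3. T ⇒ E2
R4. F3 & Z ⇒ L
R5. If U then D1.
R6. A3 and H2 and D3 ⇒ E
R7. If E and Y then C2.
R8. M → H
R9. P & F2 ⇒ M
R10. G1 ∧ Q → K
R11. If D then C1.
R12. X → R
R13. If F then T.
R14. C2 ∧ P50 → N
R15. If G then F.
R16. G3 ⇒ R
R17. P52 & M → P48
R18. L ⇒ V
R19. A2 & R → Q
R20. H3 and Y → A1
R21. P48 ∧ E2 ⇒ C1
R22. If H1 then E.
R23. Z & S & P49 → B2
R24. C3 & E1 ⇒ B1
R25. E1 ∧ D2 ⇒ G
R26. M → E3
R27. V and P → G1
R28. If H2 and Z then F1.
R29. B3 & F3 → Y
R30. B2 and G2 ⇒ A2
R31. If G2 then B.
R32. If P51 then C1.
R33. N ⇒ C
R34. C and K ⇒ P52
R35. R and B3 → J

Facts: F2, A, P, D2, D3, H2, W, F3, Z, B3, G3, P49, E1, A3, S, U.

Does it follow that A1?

No

Forward chaining from the given facts derives: G2, L, D1, E, M, R, V, B2, G, E3, G1, F1, Y, A2, B, J, P50, C2, H, N, F, Q, C, K, T, P52, E2, P48, C1.
The only rule concluding A1 is R20, which needs H3; that is never established.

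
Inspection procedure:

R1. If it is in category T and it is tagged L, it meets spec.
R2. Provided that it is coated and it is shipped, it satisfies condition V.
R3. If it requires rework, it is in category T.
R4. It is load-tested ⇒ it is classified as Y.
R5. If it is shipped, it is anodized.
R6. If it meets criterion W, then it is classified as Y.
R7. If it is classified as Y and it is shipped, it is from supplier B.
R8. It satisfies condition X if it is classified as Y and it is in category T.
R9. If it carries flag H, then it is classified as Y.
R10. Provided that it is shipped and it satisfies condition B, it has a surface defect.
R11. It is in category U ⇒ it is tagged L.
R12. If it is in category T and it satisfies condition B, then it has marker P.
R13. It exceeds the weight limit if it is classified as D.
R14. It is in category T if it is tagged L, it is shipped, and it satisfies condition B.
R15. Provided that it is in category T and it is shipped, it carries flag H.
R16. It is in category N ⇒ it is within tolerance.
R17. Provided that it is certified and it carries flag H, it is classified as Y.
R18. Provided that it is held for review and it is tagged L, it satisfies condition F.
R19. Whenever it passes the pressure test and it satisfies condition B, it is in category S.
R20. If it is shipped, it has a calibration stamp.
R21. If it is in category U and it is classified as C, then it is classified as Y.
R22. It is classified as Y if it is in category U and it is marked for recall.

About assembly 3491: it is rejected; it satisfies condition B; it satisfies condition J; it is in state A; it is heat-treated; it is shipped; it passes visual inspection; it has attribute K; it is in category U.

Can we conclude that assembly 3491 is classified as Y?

Yes

By R11 (it is in category U): it is tagged L.
By R14 (it is tagged L, it is shipped, it satisfies condition B): it is in category T.
By R15 (it is in category T, it is shipped): it carries flag H.
By R9 (it carries flag H): it is classified as Y.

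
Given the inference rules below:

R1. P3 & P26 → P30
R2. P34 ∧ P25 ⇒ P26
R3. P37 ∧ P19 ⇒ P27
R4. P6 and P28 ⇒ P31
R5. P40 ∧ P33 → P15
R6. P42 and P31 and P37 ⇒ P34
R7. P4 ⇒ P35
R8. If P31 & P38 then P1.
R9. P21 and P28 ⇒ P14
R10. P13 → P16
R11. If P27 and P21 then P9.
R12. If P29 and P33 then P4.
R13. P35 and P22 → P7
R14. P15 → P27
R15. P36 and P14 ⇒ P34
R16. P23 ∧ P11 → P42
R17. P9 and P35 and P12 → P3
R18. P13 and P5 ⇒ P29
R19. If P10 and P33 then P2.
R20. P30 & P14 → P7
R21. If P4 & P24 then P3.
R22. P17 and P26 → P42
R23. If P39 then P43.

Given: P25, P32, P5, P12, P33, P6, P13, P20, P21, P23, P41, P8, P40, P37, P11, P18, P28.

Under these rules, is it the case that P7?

P31  (by R4: P6, P28)
P15  (by R5: P40, P33)
P14  (by R9: P21, P28)
P27  (by R14: P15)
P42  (by R16: P23, P11)
P29  (by R18: P13, P5)
P34  (by R6: P42, P31, P37)
P9  (by R11: P27, P21)
P4  (by R12: P29, P33)
P26  (by R2: P34, P25)
P35  (by R7: P4)
P3  (by R17: P9, P35, P12)
P30  (by R1: P3, P26)
P7  (by R20: P30, P14)

Yes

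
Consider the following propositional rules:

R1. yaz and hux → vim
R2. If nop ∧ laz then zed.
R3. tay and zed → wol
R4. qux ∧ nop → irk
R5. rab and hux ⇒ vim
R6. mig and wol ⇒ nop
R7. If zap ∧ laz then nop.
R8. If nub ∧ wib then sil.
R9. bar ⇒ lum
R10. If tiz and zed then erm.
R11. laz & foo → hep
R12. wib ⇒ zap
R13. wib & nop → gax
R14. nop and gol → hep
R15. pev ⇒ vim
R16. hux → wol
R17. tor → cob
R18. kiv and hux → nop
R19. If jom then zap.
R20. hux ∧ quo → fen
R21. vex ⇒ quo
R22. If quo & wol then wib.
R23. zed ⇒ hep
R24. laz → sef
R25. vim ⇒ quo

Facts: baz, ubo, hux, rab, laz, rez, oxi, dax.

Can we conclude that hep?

vim  (by R5: rab, hux)
wol  (by R16: hux)
quo  (by R25: vim)
wib  (by R22: quo, wol)
zap  (by R12: wib)
nop  (by R7: zap, laz)
zed  (by R2: nop, laz)
hep  (by R23: zed)

Yes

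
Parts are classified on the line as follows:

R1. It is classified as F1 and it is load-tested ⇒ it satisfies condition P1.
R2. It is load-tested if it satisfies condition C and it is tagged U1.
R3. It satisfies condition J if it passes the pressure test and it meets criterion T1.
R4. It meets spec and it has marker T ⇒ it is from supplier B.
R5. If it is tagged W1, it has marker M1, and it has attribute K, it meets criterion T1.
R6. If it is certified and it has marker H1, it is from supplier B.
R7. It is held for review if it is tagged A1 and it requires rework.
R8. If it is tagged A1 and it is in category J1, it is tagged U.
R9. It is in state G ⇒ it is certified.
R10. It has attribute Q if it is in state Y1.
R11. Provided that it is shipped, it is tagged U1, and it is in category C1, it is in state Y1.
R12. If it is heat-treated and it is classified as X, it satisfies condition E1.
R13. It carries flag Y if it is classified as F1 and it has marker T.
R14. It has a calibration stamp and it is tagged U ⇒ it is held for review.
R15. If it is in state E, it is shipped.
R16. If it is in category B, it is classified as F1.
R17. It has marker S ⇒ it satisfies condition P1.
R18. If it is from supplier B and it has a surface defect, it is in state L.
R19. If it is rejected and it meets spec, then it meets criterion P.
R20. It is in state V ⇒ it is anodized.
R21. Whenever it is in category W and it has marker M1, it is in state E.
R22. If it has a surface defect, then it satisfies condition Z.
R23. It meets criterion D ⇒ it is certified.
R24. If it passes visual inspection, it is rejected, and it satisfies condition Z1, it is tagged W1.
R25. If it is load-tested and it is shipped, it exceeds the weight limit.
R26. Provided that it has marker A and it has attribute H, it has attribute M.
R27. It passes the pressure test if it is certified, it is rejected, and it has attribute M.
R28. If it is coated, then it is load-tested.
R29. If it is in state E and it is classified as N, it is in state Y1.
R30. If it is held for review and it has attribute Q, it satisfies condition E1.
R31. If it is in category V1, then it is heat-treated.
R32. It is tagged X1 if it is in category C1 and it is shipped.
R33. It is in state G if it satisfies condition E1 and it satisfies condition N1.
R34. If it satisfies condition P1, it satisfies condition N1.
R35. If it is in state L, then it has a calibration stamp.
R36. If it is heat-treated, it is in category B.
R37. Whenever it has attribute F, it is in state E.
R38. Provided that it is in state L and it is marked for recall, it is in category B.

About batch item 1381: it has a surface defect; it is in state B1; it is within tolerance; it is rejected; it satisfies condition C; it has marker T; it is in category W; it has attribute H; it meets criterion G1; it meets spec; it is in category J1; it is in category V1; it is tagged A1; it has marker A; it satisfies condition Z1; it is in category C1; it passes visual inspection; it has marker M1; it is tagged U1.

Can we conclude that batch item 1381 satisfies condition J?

No

Forward chaining from the given facts derives: is load-tested, is from supplier B, is tagged U, is in state L, meets criterion P, is in state E, satisfies condition Z, is tagged W1, has attribute M, is heat-treated, has a calibration stamp, is in category B, is held for review, is shipped, is classified as F1, exceeds the weight limit, is tagged X1, satisfies condition P1, is in state Y1, carries flag Y, satisfies condition N1, has attribute Q, satisfies condition E1, is in state G, is certified, passes the pressure test.
The only rule concluding "it satisfies condition J" is R3, which needs "it meets criterion T1"; that is never established.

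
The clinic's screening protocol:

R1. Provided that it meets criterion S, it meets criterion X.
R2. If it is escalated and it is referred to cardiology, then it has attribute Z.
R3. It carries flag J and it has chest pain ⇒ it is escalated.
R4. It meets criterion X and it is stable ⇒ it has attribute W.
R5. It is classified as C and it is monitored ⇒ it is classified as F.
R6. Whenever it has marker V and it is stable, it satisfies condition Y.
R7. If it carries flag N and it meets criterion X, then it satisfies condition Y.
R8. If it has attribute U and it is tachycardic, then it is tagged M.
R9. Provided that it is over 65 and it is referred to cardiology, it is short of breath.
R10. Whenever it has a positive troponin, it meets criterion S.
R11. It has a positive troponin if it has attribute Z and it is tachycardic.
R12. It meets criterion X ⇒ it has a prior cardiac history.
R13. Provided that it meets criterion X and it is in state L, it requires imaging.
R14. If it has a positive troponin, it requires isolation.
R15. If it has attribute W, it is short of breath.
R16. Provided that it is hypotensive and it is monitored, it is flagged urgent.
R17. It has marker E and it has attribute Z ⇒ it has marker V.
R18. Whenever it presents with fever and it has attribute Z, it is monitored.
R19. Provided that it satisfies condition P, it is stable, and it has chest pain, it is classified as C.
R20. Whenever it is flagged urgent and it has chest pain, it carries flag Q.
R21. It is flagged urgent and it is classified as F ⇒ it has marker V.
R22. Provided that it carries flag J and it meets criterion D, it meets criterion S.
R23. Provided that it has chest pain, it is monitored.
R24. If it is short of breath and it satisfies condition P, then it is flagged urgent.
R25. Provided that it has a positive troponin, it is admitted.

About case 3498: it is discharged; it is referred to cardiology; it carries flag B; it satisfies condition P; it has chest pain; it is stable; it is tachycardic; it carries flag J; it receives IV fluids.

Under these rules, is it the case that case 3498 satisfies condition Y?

By R3 (it carries flag J, it has chest pain): it is escalated.
By R19 (it satisfies condition P, it is stable, it has chest pain): it is classified as C.
By R23 (it has chest pain): it is monitored.
By R2 (it is escalated, it is referred to cardiology): it has attribute Z.
By R5 (it is classified as C, it is monitored): it is classified as F.
By R11 (it has attribute Z, it is tachycardic): it has a positive troponin.
By R10 (it has a positive troponin): it meets criterion S.
By R1 (it meets criterion S): it meets criterion X.
By R4 (it meets criterion X, it is stable): it has attribute W.
By R15 (it has attribute W): it is short of breath.
By R24 (it is short of breath, it satisfies condition P): it is flagged urgent.
By R21 (it is flagged urgent, it is classified as F): it has marker V.
By R6 (it has marker V, it is stable): it satisfies condition Y.

Yes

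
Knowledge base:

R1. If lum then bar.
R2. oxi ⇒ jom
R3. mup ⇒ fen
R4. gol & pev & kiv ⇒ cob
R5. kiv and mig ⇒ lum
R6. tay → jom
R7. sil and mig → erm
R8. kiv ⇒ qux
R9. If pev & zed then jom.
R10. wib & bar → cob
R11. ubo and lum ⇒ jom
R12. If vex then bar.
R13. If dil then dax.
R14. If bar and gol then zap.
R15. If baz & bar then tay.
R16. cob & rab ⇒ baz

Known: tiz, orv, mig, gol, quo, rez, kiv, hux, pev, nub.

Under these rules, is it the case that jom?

Forward chaining from the given facts derives: cob, lum, qux, bar, zap.
Rules concluding jom: R2 needs oxi; R6 needs tay; R9 needs zed; R11 needs ubo — none of these are established.

No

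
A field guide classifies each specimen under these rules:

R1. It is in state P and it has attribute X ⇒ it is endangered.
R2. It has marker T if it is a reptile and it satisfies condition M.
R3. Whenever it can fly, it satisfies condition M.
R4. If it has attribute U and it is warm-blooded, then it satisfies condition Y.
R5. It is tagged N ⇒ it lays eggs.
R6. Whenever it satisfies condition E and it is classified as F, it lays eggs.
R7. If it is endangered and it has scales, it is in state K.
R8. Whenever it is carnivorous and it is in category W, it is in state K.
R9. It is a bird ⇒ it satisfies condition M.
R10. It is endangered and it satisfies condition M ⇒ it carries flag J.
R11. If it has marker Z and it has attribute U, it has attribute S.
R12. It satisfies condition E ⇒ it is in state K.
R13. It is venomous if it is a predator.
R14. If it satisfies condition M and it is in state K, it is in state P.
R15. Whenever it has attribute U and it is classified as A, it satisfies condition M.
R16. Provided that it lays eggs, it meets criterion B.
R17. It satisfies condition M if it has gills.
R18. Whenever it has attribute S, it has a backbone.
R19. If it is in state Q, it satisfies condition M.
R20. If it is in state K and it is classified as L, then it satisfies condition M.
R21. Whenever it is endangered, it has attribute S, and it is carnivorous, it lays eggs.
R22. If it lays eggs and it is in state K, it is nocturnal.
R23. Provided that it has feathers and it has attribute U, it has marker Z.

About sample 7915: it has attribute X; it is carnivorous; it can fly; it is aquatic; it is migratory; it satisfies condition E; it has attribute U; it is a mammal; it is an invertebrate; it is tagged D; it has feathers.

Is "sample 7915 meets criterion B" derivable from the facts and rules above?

Yes

By R3 (it can fly): it satisfies condition M.
By R12 (it satisfies condition E): it is in state K.
By R14 (it satisfies condition M, it is in state K): it is in state P.
By R23 (it has feathers, it has attribute U): it has marker Z.
By R1 (it is in state P, it has attribute X): it is endangered.
By R11 (it has marker Z, it has attribute U): it has attribute S.
By R21 (it is endangered, it has attribute S, it is carnivorous): it lays eggs.
By R16 (it lays eggs): it meets criterion B.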